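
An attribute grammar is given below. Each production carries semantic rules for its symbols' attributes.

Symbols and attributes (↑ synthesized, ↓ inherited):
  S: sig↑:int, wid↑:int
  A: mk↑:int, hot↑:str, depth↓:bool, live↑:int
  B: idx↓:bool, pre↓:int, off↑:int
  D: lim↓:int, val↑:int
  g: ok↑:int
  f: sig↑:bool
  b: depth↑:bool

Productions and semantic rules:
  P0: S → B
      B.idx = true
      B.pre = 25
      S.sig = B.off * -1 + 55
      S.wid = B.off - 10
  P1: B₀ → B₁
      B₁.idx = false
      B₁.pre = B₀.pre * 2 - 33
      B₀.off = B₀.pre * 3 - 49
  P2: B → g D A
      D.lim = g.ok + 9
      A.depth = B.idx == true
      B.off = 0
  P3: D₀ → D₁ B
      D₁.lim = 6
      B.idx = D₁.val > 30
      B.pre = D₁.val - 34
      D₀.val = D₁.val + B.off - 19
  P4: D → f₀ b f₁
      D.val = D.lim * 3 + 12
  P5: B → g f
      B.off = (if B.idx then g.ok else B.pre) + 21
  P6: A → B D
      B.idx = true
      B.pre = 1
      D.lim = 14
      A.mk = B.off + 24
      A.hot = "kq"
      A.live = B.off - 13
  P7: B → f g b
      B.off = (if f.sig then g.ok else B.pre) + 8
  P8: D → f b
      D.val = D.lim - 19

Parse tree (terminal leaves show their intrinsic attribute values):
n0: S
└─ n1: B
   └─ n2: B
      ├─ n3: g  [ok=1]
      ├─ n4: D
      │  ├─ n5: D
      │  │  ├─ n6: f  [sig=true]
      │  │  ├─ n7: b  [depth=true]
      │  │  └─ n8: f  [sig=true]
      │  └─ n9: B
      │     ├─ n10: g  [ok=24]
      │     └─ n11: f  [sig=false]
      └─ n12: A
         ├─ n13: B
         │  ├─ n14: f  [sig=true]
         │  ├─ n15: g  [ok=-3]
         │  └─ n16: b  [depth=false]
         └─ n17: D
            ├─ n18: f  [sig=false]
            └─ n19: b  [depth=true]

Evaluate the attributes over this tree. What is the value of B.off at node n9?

1. n1.idx = true  [true]
2. n1.pre = 25  [25]
3. n2.idx = false  [false]
4. n2.pre = 17  [B₀.pre * 2 - 33]
5. n3.ok = 1  [terminal]
6. n4.lim = 10  [g.ok + 9]
7. n5.lim = 6  [6]
8. n6.sig = true  [terminal]
9. n7.depth = true  [terminal]
10. n8.sig = true  [terminal]
11. n5.val = 30  [D.lim * 3 + 12]
12. n9.idx = false  [D₁.val > 30]
13. n9.pre = -4  [D₁.val - 34]
14. n10.ok = 24  [terminal]
15. n11.sig = false  [terminal]
16. n9.off = 17  [(if B.idx then g.ok else B.pre) + 21]
17. n4.val = 28  [D₁.val + B.off - 19]
18. n12.depth = false  [B.idx == true]
19. n13.idx = true  [true]
20. n13.pre = 1  [1]
21. n14.sig = true  [terminal]
22. n15.ok = -3  [terminal]
23. n16.depth = false  [terminal]
24. n13.off = 5  [(if f.sig then g.ok else B.pre) + 8]
25. n17.lim = 14  [14]
26. n18.sig = false  [terminal]
27. n19.depth = true  [terminal]
28. n17.val = -5  [D.lim - 19]
29. n12.mk = 29  [B.off + 24]
30. n12.hot = "kq"  ["kq"]
31. n12.live = -8  [B.off - 13]
32. n2.off = 0  [0]
33. n1.off = 26  [B₀.pre * 3 - 49]
34. n0.sig = 29  [B.off * -1 + 55]
35. n0.wid = 16  [B.off - 10]

17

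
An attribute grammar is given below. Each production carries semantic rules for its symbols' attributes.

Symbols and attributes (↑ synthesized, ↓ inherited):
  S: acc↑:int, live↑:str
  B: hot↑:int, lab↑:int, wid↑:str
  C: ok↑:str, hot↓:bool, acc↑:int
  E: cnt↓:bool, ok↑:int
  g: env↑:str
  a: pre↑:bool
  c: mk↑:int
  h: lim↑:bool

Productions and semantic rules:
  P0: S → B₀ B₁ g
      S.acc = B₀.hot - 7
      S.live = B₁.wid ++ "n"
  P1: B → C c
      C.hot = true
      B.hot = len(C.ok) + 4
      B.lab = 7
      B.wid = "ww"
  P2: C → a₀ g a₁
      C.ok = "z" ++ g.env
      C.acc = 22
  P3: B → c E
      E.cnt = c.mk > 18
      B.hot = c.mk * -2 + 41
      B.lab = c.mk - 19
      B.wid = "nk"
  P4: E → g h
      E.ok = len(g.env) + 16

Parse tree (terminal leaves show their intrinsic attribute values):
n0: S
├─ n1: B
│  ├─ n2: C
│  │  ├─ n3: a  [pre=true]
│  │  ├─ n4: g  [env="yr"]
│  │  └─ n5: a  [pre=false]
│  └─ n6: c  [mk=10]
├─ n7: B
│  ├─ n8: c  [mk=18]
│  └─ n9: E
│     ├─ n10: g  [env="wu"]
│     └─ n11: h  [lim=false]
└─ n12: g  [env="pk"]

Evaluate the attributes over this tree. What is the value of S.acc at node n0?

0

1. n2.hot = true  [true]
2. n3.pre = true  [terminal]
3. n4.env = "yr"  [terminal]
4. n5.pre = false  [terminal]
5. n2.ok = "zyr"  ["z" ++ g.env]
6. n2.acc = 22  [22]
7. n6.mk = 10  [terminal]
8. n1.hot = 7  [len(C.ok) + 4]
9. n1.lab = 7  [7]
10. n1.wid = "ww"  ["ww"]
11. n8.mk = 18  [terminal]
12. n9.cnt = false  [c.mk > 18]
13. n10.env = "wu"  [terminal]
14. n11.lim = false  [terminal]
15. n9.ok = 18  [len(g.env) + 16]
16. n7.hot = 5  [c.mk * -2 + 41]
17. n7.lab = -1  [c.mk - 19]
18. n7.wid = "nk"  ["nk"]
19. n12.env = "pk"  [terminal]
20. n0.acc = 0  [B₀.hot - 7]
21. n0.live = "nkn"  [B₁.wid ++ "n"]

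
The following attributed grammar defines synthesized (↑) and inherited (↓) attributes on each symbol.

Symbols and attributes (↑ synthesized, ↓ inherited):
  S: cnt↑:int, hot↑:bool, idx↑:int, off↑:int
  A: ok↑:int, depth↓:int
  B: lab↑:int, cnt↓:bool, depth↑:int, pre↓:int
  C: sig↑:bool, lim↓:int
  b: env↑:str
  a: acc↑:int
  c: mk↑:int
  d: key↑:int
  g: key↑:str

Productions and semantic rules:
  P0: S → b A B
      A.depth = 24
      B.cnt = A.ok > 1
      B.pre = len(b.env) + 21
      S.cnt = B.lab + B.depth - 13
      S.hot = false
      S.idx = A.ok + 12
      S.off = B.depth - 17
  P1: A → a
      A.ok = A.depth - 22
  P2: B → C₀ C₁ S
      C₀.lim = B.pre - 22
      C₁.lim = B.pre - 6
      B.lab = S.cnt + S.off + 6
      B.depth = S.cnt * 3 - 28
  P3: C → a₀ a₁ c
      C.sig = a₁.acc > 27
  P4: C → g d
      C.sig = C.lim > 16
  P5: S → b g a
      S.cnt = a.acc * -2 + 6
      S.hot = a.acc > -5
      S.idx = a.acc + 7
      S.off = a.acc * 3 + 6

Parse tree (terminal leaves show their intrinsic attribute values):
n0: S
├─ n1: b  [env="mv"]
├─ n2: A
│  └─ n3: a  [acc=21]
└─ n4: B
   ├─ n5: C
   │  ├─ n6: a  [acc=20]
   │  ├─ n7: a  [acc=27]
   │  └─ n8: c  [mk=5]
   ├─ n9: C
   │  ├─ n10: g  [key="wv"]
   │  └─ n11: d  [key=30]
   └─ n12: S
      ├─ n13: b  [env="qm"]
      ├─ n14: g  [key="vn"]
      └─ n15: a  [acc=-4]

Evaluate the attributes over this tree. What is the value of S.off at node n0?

1. n1.env = "mv"  [terminal]
2. n2.depth = 24  [24]
3. n3.acc = 21  [terminal]
4. n2.ok = 2  [A.depth - 22]
5. n4.cnt = true  [A.ok > 1]
6. n4.pre = 23  [len(b.env) + 21]
7. n5.lim = 1  [B.pre - 22]
8. n6.acc = 20  [terminal]
9. n7.acc = 27  [terminal]
10. n8.mk = 5  [terminal]
11. n5.sig = false  [a₁.acc > 27]
12. n9.lim = 17  [B.pre - 6]
13. n10.key = "wv"  [terminal]
14. n11.key = 30  [terminal]
15. n9.sig = true  [C.lim > 16]
16. n13.env = "qm"  [terminal]
17. n14.key = "vn"  [terminal]
18. n15.acc = -4  [terminal]
19. n12.cnt = 14  [a.acc * -2 + 6]
20. n12.hot = true  [a.acc > -5]
21. n12.idx = 3  [a.acc + 7]
22. n12.off = -6  [a.acc * 3 + 6]
23. n4.lab = 14  [S.cnt + S.off + 6]
24. n4.depth = 14  [S.cnt * 3 - 28]
25. n0.cnt = 15  [B.lab + B.depth - 13]
26. n0.hot = false  [false]
27. n0.idx = 14  [A.ok + 12]
28. n0.off = -3  [B.depth - 17]

-3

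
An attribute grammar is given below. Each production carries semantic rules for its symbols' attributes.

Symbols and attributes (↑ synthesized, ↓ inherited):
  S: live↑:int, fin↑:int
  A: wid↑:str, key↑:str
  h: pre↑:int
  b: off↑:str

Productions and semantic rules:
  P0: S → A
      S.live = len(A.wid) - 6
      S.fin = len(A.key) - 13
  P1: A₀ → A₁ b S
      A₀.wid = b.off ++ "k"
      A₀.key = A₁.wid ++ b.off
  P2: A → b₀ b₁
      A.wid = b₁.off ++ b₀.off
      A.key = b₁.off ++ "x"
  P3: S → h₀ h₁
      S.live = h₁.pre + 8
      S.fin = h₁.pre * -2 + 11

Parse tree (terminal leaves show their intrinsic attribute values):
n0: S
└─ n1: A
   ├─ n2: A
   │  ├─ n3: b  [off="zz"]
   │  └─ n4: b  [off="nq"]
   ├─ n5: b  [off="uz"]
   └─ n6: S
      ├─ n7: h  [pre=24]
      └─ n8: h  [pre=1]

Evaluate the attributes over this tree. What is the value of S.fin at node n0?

1. n3.off = "zz"  [terminal]
2. n4.off = "nq"  [terminal]
3. n2.wid = "nqzz"  [b₁.off ++ b₀.off]
4. n2.key = "nqx"  [b₁.off ++ "x"]
5. n5.off = "uz"  [terminal]
6. n7.pre = 24  [terminal]
7. n8.pre = 1  [terminal]
8. n6.live = 9  [h₁.pre + 8]
9. n6.fin = 9  [h₁.pre * -2 + 11]
10. n1.wid = "uzk"  [b.off ++ "k"]
11. n1.key = "nqzzuz"  [A₁.wid ++ b.off]
12. n0.live = -3  [len(A.wid) - 6]
13. n0.fin = -7  [len(A.key) - 13]

-7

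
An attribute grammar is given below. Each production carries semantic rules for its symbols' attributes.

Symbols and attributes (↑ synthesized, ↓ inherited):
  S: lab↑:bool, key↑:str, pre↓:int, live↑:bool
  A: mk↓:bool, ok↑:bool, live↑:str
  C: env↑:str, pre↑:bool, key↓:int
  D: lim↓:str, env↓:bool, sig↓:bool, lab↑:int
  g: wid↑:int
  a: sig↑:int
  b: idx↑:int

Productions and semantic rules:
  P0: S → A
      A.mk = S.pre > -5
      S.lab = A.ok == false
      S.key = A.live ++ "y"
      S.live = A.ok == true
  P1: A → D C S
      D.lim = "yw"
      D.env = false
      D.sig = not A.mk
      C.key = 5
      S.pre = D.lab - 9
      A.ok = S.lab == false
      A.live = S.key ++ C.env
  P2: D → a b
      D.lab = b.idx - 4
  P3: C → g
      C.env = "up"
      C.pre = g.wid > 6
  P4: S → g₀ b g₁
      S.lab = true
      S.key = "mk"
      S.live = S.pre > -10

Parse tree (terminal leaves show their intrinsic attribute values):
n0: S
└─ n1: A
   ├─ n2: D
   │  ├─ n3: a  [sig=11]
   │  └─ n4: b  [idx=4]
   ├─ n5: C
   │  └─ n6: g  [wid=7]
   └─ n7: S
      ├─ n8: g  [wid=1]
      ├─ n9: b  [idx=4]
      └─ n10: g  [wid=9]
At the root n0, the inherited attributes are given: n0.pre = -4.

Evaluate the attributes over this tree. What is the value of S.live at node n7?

true

1. n0.pre = -4  [given at root]
2. n1.mk = true  [S.pre > -5]
3. n2.lim = "yw"  ["yw"]
4. n2.env = false  [false]
5. n2.sig = false  [not A.mk]
6. n3.sig = 11  [terminal]
7. n4.idx = 4  [terminal]
8. n2.lab = 0  [b.idx - 4]
9. n5.key = 5  [5]
10. n6.wid = 7  [terminal]
11. n5.env = "up"  ["up"]
12. n5.pre = true  [g.wid > 6]
13. n7.pre = -9  [D.lab - 9]
14. n8.wid = 1  [terminal]
15. n9.idx = 4  [terminal]
16. n10.wid = 9  [terminal]
17. n7.lab = true  [true]
18. n7.key = "mk"  ["mk"]
19. n7.live = true  [S.pre > -10]
20. n1.ok = false  [S.lab == false]
21. n1.live = "mkup"  [S.key ++ C.env]
22. n0.lab = true  [A.ok == false]
23. n0.key = "mkupy"  [A.live ++ "y"]
24. n0.live = false  [A.ok == true]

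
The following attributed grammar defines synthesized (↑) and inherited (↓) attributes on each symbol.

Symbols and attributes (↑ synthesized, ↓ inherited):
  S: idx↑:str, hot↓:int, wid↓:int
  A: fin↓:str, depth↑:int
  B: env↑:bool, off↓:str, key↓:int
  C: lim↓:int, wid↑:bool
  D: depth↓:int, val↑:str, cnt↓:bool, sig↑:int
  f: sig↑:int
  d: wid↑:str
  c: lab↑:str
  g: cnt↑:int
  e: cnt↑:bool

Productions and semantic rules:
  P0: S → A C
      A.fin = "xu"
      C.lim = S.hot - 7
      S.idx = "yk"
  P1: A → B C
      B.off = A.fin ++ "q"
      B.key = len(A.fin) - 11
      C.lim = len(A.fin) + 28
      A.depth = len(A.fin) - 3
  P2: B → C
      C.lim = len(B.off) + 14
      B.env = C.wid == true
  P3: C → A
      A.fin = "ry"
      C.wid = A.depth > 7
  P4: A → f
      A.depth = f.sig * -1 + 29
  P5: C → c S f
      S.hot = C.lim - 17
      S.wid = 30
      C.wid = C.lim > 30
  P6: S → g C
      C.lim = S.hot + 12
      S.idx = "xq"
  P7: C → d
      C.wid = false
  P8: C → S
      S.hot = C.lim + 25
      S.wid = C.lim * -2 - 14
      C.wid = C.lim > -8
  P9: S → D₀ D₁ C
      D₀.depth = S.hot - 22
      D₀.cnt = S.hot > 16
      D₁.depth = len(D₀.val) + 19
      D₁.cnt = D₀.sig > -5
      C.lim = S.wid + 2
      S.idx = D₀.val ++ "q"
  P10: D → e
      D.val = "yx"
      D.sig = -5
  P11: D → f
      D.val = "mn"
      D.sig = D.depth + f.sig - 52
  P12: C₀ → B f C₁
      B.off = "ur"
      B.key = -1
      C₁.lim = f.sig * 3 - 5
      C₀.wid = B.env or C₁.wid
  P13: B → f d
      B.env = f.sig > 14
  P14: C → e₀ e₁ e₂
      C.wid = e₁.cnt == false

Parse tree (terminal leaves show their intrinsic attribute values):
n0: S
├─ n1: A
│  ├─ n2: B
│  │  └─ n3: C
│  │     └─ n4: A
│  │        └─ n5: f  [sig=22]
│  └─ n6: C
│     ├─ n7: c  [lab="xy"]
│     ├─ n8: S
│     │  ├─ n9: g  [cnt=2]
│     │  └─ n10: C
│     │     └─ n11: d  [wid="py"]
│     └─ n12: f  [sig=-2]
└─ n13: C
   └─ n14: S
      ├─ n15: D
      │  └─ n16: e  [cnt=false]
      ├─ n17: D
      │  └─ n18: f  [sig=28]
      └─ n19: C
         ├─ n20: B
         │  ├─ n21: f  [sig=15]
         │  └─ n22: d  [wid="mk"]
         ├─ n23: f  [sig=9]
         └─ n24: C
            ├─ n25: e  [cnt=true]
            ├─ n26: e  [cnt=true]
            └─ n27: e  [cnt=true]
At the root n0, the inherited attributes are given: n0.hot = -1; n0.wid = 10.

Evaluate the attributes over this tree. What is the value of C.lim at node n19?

4

1. n0.hot = -1  [given at root]
2. n0.wid = 10  [given at root]
3. n1.fin = "xu"  ["xu"]
4. n2.off = "xuq"  [A.fin ++ "q"]
5. n2.key = -9  [len(A.fin) - 11]
6. n3.lim = 17  [len(B.off) + 14]
7. n4.fin = "ry"  ["ry"]
8. n5.sig = 22  [terminal]
9. n4.depth = 7  [f.sig * -1 + 29]
10. n3.wid = false  [A.depth > 7]
11. n2.env = false  [C.wid == true]
12. n6.lim = 30  [len(A.fin) + 28]
13. n7.lab = "xy"  [terminal]
14. n8.hot = 13  [C.lim - 17]
15. n8.wid = 30  [30]
16. n9.cnt = 2  [terminal]
17. n10.lim = 25  [S.hot + 12]
18. n11.wid = "py"  [terminal]
19. n10.wid = false  [false]
20. n8.idx = "xq"  ["xq"]
21. n12.sig = -2  [terminal]
22. n6.wid = false  [C.lim > 30]
23. n1.depth = -1  [len(A.fin) - 3]
24. n13.lim = -8  [S.hot - 7]
25. n14.hot = 17  [C.lim + 25]
26. n14.wid = 2  [C.lim * -2 - 14]
27. n15.depth = -5  [S.hot - 22]
28. n15.cnt = true  [S.hot > 16]
29. n16.cnt = false  [terminal]
30. n15.val = "yx"  ["yx"]
31. n15.sig = -5  [-5]
32. n17.depth = 21  [len(D₀.val) + 19]
33. n17.cnt = false  [D₀.sig > -5]
34. n18.sig = 28  [terminal]
35. n17.val = "mn"  ["mn"]
36. n17.sig = -3  [D.depth + f.sig - 52]
37. n19.lim = 4  [S.wid + 2]
38. n20.off = "ur"  ["ur"]
39. n20.key = -1  [-1]
40. n21.sig = 15  [terminal]
41. n22.wid = "mk"  [terminal]
42. n20.env = true  [f.sig > 14]
43. n23.sig = 9  [terminal]
44. n24.lim = 22  [f.sig * 3 - 5]
45. n25.cnt = true  [terminal]
46. n26.cnt = true  [terminal]
47. n27.cnt = true  [terminal]
48. n24.wid = false  [e₁.cnt == false]
49. n19.wid = true  [B.env or C₁.wid]
50. n14.idx = "yxq"  [D₀.val ++ "q"]
51. n13.wid = false  [C.lim > -8]
52. n0.idx = "yk"  ["yk"]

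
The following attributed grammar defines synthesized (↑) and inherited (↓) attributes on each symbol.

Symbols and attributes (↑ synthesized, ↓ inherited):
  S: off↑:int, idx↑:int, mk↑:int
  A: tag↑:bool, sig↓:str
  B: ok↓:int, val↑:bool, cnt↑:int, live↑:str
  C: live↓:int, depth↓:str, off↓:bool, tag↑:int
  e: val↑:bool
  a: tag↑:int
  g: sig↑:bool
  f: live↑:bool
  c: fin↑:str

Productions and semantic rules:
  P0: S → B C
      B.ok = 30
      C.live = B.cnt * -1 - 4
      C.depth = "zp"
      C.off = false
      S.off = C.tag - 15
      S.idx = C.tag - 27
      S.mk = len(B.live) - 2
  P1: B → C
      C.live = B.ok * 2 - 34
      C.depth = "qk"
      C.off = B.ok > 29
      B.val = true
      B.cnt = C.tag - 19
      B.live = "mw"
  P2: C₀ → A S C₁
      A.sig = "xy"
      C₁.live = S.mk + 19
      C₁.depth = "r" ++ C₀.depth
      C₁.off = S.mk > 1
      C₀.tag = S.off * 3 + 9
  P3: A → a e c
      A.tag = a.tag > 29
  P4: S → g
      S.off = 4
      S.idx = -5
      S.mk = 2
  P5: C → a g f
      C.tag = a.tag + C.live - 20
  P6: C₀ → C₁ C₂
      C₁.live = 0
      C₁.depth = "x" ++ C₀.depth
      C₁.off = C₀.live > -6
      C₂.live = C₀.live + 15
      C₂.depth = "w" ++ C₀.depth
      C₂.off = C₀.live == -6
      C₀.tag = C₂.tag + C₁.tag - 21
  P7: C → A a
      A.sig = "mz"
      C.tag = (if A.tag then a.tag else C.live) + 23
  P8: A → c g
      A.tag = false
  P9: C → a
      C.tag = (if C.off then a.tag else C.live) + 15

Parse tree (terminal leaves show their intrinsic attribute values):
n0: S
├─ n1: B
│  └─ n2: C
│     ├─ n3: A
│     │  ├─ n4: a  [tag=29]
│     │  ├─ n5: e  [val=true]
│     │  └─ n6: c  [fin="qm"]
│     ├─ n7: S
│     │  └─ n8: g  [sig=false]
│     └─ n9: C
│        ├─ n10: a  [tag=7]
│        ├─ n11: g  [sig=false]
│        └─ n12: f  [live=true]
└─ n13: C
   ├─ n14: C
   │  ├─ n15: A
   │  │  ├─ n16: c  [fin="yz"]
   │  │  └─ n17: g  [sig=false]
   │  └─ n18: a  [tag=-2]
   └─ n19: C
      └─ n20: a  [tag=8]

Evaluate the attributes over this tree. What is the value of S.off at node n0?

10

1. n1.ok = 30  [30]
2. n2.live = 26  [B.ok * 2 - 34]
3. n2.depth = "qk"  ["qk"]
4. n2.off = true  [B.ok > 29]
5. n3.sig = "xy"  ["xy"]
6. n4.tag = 29  [terminal]
7. n5.val = true  [terminal]
8. n6.fin = "qm"  [terminal]
9. n3.tag = false  [a.tag > 29]
10. n8.sig = false  [terminal]
11. n7.off = 4  [4]
12. n7.idx = -5  [-5]
13. n7.mk = 2  [2]
14. n9.live = 21  [S.mk + 19]
15. n9.depth = "rqk"  ["r" ++ C₀.depth]
16. n9.off = true  [S.mk > 1]
17. n10.tag = 7  [terminal]
18. n11.sig = false  [terminal]
19. n12.live = true  [terminal]
20. n9.tag = 8  [a.tag + C.live - 20]
21. n2.tag = 21  [S.off * 3 + 9]
22. n1.val = true  [true]
23. n1.cnt = 2  [C.tag - 19]
24. n1.live = "mw"  ["mw"]
25. n13.live = -6  [B.cnt * -1 - 4]
26. n13.depth = "zp"  ["zp"]
27. n13.off = false  [false]
28. n14.live = 0  [0]
29. n14.depth = "xzp"  ["x" ++ C₀.depth]
30. n14.off = false  [C₀.live > -6]
31. n15.sig = "mz"  ["mz"]
32. n16.fin = "yz"  [terminal]
33. n17.sig = false  [terminal]
34. n15.tag = false  [false]
35. n18.tag = -2  [terminal]
36. n14.tag = 23  [(if A.tag then a.tag else C.live) + 23]
37. n19.live = 9  [C₀.live + 15]
38. n19.depth = "wzp"  ["w" ++ C₀.depth]
39. n19.off = true  [C₀.live == -6]
40. n20.tag = 8  [terminal]
41. n19.tag = 23  [(if C.off then a.tag else C.live) + 15]
42. n13.tag = 25  [C₂.tag + C₁.tag - 21]
43. n0.off = 10  [C.tag - 15]
44. n0.idx = -2  [C.tag - 27]
45. n0.mk = 0  [len(B.live) - 2]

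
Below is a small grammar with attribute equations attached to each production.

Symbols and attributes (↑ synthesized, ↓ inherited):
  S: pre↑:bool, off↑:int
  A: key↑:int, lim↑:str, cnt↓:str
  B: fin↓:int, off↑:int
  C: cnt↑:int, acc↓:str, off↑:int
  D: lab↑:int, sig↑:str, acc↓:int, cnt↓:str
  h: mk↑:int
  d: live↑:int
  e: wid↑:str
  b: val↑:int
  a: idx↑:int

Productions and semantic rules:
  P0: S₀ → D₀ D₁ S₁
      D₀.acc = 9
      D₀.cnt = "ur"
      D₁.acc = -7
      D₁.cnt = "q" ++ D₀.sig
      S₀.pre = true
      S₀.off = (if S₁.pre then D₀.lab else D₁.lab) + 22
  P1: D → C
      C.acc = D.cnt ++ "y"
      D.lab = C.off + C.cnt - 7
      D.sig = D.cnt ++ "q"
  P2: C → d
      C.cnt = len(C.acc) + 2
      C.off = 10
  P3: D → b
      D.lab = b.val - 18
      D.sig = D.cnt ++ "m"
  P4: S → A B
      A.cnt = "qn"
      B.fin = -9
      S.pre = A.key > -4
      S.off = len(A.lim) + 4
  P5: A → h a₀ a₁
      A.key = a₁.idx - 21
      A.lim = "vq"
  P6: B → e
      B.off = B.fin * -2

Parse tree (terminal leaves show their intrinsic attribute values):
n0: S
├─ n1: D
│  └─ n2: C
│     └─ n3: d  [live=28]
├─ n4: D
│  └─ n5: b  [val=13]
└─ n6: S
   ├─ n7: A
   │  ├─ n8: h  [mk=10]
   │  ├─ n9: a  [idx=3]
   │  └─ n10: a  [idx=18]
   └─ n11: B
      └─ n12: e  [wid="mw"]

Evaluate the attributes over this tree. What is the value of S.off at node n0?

30

1. n1.acc = 9  [9]
2. n1.cnt = "ur"  ["ur"]
3. n2.acc = "ury"  [D.cnt ++ "y"]
4. n3.live = 28  [terminal]
5. n2.cnt = 5  [len(C.acc) + 2]
6. n2.off = 10  [10]
7. n1.lab = 8  [C.off + C.cnt - 7]
8. n1.sig = "urq"  [D.cnt ++ "q"]
9. n4.acc = -7  [-7]
10. n4.cnt = "qurq"  ["q" ++ D₀.sig]
11. n5.val = 13  [terminal]
12. n4.lab = -5  [b.val - 18]
13. n4.sig = "qurqm"  [D.cnt ++ "m"]
14. n7.cnt = "qn"  ["qn"]
15. n8.mk = 10  [terminal]
16. n9.idx = 3  [terminal]
17. n10.idx = 18  [terminal]
18. n7.key = -3  [a₁.idx - 21]
19. n7.lim = "vq"  ["vq"]
20. n11.fin = -9  [-9]
21. n12.wid = "mw"  [terminal]
22. n11.off = 18  [B.fin * -2]
23. n6.pre = true  [A.key > -4]
24. n6.off = 6  [len(A.lim) + 4]
25. n0.pre = true  [true]
26. n0.off = 30  [(if S₁.pre then D₀.lab else D₁.lab) + 22]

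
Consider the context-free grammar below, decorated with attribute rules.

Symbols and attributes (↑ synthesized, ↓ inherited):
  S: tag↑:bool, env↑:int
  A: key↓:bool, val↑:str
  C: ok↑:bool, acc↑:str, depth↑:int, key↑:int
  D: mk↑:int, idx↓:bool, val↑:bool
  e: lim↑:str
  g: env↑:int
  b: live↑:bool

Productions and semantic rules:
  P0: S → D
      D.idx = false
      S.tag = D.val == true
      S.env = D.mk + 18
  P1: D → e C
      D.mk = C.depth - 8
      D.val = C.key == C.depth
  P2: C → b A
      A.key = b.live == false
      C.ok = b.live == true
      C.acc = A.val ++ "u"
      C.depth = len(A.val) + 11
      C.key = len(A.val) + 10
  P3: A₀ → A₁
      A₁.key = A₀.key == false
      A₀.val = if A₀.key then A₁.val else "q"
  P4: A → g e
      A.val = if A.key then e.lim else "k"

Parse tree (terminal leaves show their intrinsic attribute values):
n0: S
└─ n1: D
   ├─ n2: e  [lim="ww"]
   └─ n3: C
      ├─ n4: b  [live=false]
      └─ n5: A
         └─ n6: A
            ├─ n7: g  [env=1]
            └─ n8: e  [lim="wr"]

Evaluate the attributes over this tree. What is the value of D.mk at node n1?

4

1. n1.idx = false  [false]
2. n2.lim = "ww"  [terminal]
3. n4.live = false  [terminal]
4. n5.key = true  [b.live == false]
5. n6.key = false  [A₀.key == false]
6. n7.env = 1  [terminal]
7. n8.lim = "wr"  [terminal]
8. n6.val = "k"  [if A.key then e.lim else "k"]
9. n5.val = "k"  [if A₀.key then A₁.val else "q"]
10. n3.ok = false  [b.live == true]
11. n3.acc = "ku"  [A.val ++ "u"]
12. n3.depth = 12  [len(A.val) + 11]
13. n3.key = 11  [len(A.val) + 10]
14. n1.mk = 4  [C.depth - 8]
15. n1.val = false  [C.key == C.depth]
16. n0.tag = false  [D.val == true]
17. n0.env = 22  [D.mk + 18]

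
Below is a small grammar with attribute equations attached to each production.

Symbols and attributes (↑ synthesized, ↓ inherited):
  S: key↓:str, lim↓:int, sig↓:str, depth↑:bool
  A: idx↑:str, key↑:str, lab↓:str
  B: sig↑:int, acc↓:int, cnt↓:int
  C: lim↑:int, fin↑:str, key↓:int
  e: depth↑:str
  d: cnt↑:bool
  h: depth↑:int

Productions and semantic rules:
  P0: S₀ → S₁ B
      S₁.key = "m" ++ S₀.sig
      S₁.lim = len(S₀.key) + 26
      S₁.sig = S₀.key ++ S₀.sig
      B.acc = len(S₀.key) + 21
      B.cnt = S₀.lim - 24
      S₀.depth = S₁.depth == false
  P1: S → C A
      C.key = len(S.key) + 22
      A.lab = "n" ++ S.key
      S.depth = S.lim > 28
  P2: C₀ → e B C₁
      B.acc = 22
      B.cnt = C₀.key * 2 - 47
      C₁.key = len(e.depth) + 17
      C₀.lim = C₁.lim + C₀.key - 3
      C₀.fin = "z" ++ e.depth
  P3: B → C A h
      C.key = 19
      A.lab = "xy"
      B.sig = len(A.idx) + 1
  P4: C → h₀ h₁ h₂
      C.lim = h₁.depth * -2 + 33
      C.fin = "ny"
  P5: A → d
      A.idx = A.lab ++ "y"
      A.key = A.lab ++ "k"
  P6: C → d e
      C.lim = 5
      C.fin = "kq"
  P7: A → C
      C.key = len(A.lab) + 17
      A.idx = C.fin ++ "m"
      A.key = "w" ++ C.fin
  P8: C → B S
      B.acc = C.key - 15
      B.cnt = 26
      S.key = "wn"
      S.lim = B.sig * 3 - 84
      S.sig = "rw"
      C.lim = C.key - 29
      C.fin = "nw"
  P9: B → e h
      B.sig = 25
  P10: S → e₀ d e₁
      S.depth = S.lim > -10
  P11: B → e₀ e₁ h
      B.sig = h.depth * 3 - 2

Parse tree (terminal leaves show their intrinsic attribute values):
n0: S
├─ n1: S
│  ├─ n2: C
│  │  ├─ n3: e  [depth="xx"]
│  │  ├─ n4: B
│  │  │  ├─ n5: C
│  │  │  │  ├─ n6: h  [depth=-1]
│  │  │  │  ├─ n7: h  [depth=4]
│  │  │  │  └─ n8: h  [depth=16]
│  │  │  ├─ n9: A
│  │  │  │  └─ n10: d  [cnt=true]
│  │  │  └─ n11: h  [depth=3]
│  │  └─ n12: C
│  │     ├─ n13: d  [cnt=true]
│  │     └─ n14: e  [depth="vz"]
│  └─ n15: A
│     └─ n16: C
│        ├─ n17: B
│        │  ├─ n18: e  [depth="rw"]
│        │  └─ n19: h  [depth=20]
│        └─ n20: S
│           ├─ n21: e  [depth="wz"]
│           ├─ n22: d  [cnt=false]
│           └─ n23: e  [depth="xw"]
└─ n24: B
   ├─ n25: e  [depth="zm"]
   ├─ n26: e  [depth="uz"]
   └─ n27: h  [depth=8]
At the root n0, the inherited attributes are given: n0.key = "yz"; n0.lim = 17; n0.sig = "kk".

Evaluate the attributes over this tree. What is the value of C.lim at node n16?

-8

1. n0.key = "yz"  [given at root]
2. n0.lim = 17  [given at root]
3. n0.sig = "kk"  [given at root]
4. n1.key = "mkk"  ["m" ++ S₀.sig]
5. n1.lim = 28  [len(S₀.key) + 26]
6. n1.sig = "yzkk"  [S₀.key ++ S₀.sig]
7. n2.key = 25  [len(S.key) + 22]
8. n3.depth = "xx"  [terminal]
9. n4.acc = 22  [22]
10. n4.cnt = 3  [C₀.key * 2 - 47]
11. n5.key = 19  [19]
12. n6.depth = -1  [terminal]
13. n7.depth = 4  [terminal]
14. n8.depth = 16  [terminal]
15. n5.lim = 25  [h₁.depth * -2 + 33]
16. n5.fin = "ny"  ["ny"]
17. n9.lab = "xy"  ["xy"]
18. n10.cnt = true  [terminal]
19. n9.idx = "xyy"  [A.lab ++ "y"]
20. n9.key = "xyk"  [A.lab ++ "k"]
21. n11.depth = 3  [terminal]
22. n4.sig = 4  [len(A.idx) + 1]
23. n12.key = 19  [len(e.depth) + 17]
24. n13.cnt = true  [terminal]
25. n14.depth = "vz"  [terminal]
26. n12.lim = 5  [5]
27. n12.fin = "kq"  ["kq"]
28. n2.lim = 27  [C₁.lim + C₀.key - 3]
29. n2.fin = "zxx"  ["z" ++ e.depth]
30. n15.lab = "nmkk"  ["n" ++ S.key]
31. n16.key = 21  [len(A.lab) + 17]
32. n17.acc = 6  [C.key - 15]
33. n17.cnt = 26  [26]
34. n18.depth = "rw"  [terminal]
35. n19.depth = 20  [terminal]
36. n17.sig = 25  [25]
37. n20.key = "wn"  ["wn"]
38. n20.lim = -9  [B.sig * 3 - 84]
39. n20.sig = "rw"  ["rw"]
40. n21.depth = "wz"  [terminal]
41. n22.cnt = false  [terminal]
42. n23.depth = "xw"  [terminal]
43. n20.depth = true  [S.lim > -10]
44. n16.lim = -8  [C.key - 29]
45. n16.fin = "nw"  ["nw"]
46. n15.idx = "nwm"  [C.fin ++ "m"]
47. n15.key = "wnw"  ["w" ++ C.fin]
48. n1.depth = false  [S.lim > 28]
49. n24.acc = 23  [len(S₀.key) + 21]
50. n24.cnt = -7  [S₀.lim - 24]
51. n25.depth = "zm"  [terminal]
52. n26.depth = "uz"  [terminal]
53. n27.depth = 8  [terminal]
54. n24.sig = 22  [h.depth * 3 - 2]
55. n0.depth = true  [S₁.depth == false]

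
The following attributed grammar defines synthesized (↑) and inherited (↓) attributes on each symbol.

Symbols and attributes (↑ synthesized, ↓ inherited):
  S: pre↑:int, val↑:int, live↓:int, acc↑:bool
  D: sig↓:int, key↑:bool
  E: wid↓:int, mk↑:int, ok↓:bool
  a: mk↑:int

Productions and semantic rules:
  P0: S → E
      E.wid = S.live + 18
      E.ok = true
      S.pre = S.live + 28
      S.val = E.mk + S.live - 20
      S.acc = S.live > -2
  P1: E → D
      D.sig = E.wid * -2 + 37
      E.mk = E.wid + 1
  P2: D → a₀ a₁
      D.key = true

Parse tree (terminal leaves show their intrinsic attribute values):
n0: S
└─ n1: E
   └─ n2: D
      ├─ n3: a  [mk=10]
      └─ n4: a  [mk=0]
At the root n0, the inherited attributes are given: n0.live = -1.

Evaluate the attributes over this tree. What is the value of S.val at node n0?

-3

1. n0.live = -1  [given at root]
2. n1.wid = 17  [S.live + 18]
3. n1.ok = true  [true]
4. n2.sig = 3  [E.wid * -2 + 37]
5. n3.mk = 10  [terminal]
6. n4.mk = 0  [terminal]
7. n2.key = true  [true]
8. n1.mk = 18  [E.wid + 1]
9. n0.pre = 27  [S.live + 28]
10. n0.val = -3  [E.mk + S.live - 20]
11. n0.acc = true  [S.live > -2]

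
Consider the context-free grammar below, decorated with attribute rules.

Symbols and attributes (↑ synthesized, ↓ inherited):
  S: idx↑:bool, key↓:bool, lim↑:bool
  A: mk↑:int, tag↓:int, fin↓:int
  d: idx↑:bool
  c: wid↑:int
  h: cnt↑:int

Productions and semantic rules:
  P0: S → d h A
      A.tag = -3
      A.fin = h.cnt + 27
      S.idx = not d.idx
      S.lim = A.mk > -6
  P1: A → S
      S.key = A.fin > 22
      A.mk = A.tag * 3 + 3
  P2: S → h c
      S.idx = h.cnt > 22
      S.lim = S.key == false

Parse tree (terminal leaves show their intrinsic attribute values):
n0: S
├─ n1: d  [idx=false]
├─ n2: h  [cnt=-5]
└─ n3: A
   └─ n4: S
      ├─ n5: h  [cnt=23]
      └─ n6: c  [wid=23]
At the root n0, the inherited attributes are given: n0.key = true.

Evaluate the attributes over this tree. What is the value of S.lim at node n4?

true

1. n0.key = true  [given at root]
2. n1.idx = false  [terminal]
3. n2.cnt = -5  [terminal]
4. n3.tag = -3  [-3]
5. n3.fin = 22  [h.cnt + 27]
6. n4.key = false  [A.fin > 22]
7. n5.cnt = 23  [terminal]
8. n6.wid = 23  [terminal]
9. n4.idx = true  [h.cnt > 22]
10. n4.lim = true  [S.key == false]
11. n3.mk = -6  [A.tag * 3 + 3]
12. n0.idx = true  [not d.idx]
13. n0.lim = false  [A.mk > -6]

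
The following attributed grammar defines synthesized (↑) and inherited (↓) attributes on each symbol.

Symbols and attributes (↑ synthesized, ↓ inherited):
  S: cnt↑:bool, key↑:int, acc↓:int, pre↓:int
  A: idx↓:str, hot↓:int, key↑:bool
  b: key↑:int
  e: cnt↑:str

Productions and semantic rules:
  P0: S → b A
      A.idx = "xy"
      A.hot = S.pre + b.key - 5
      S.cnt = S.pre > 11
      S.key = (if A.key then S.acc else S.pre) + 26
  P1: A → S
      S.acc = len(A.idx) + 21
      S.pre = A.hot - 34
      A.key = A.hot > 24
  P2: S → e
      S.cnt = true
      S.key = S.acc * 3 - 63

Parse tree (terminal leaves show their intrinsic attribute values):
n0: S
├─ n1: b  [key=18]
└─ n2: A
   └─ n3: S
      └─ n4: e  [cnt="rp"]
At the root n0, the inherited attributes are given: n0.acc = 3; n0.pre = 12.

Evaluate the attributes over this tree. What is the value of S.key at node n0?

29

1. n0.acc = 3  [given at root]
2. n0.pre = 12  [given at root]
3. n1.key = 18  [terminal]
4. n2.idx = "xy"  ["xy"]
5. n2.hot = 25  [S.pre + b.key - 5]
6. n3.acc = 23  [len(A.idx) + 21]
7. n3.pre = -9  [A.hot - 34]
8. n4.cnt = "rp"  [terminal]
9. n3.cnt = true  [true]
10. n3.key = 6  [S.acc * 3 - 63]
11. n2.key = true  [A.hot > 24]
12. n0.cnt = true  [S.pre > 11]
13. n0.key = 29  [(if A.key then S.acc else S.pre) + 26]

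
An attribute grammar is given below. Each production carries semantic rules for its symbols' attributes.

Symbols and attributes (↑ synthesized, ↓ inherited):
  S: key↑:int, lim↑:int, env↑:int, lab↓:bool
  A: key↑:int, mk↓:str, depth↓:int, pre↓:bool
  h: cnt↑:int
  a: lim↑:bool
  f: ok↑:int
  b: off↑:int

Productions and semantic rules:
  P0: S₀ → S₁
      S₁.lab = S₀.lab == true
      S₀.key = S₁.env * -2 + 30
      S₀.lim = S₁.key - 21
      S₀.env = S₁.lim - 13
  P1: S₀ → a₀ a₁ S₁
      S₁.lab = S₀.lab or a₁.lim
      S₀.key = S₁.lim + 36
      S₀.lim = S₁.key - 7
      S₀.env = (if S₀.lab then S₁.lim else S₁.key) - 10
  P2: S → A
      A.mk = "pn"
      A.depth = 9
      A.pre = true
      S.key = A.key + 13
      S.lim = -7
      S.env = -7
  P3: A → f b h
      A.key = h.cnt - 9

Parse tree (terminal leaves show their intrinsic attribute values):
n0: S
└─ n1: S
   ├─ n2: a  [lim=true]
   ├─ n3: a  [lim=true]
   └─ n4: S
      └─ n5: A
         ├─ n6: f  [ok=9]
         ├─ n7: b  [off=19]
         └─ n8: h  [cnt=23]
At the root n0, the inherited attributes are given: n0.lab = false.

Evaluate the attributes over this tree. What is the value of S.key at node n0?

-4

1. n0.lab = false  [given at root]
2. n1.lab = false  [S₀.lab == true]
3. n2.lim = true  [terminal]
4. n3.lim = true  [terminal]
5. n4.lab = true  [S₀.lab or a₁.lim]
6. n5.mk = "pn"  ["pn"]
7. n5.depth = 9  [9]
8. n5.pre = true  [true]
9. n6.ok = 9  [terminal]
10. n7.off = 19  [terminal]
11. n8.cnt = 23  [terminal]
12. n5.key = 14  [h.cnt - 9]
13. n4.key = 27  [A.key + 13]
14. n4.lim = -7  [-7]
15. n4.env = -7  [-7]
16. n1.key = 29  [S₁.lim + 36]
17. n1.lim = 20  [S₁.key - 7]
18. n1.env = 17  [(if S₀.lab then S₁.lim else S₁.key) - 10]
19. n0.key = -4  [S₁.env * -2 + 30]
20. n0.lim = 8  [S₁.key - 21]
21. n0.env = 7  [S₁.lim - 13]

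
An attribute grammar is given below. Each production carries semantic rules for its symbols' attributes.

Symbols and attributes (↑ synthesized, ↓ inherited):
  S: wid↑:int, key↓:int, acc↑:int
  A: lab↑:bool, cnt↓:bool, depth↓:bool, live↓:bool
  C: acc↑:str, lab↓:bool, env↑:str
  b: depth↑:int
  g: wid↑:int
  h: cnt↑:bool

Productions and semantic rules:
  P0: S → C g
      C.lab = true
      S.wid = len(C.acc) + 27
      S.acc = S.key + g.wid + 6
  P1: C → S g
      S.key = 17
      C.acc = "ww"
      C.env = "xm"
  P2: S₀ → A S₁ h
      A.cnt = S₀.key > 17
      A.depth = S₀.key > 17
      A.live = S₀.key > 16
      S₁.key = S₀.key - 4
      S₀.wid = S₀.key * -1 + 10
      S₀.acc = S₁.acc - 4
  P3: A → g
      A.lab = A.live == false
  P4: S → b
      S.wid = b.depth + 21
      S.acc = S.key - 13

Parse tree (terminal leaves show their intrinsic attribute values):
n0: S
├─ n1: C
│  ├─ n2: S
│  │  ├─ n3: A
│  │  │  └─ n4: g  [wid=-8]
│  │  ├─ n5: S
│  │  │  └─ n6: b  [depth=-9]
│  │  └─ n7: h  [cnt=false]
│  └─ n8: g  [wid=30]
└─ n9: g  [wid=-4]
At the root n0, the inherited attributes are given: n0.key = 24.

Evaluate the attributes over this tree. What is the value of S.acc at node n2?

-4

1. n0.key = 24  [given at root]
2. n1.lab = true  [true]
3. n2.key = 17  [17]
4. n3.cnt = false  [S₀.key > 17]
5. n3.depth = false  [S₀.key > 17]
6. n3.live = true  [S₀.key > 16]
7. n4.wid = -8  [terminal]
8. n3.lab = false  [A.live == false]
9. n5.key = 13  [S₀.key - 4]
10. n6.depth = -9  [terminal]
11. n5.wid = 12  [b.depth + 21]
12. n5.acc = 0  [S.key - 13]
13. n7.cnt = false  [terminal]
14. n2.wid = -7  [S₀.key * -1 + 10]
15. n2.acc = -4  [S₁.acc - 4]
16. n8.wid = 30  [terminal]
17. n1.acc = "ww"  ["ww"]
18. n1.env = "xm"  ["xm"]
19. n9.wid = -4  [terminal]
20. n0.wid = 29  [len(C.acc) + 27]
21. n0.acc = 26  [S.key + g.wid + 6]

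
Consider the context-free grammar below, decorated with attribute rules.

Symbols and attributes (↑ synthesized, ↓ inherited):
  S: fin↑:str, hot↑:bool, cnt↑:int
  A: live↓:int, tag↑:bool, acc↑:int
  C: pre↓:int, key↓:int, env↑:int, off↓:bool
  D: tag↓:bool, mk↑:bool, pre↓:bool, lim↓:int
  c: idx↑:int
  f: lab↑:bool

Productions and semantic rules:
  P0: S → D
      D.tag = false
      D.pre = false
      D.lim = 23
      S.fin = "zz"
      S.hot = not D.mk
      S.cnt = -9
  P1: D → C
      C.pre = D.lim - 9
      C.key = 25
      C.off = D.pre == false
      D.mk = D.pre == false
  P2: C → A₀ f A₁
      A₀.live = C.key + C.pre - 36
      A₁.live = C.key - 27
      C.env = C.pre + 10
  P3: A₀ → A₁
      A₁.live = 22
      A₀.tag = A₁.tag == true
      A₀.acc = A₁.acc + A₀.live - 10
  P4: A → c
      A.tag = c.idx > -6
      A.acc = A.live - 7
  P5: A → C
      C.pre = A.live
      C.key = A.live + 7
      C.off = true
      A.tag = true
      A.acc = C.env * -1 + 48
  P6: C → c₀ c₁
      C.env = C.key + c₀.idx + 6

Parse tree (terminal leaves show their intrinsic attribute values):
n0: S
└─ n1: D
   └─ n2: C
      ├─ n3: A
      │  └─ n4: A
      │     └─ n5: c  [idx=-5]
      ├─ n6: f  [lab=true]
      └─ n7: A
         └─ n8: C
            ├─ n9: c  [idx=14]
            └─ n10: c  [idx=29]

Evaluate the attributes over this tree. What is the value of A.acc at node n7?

23

1. n1.tag = false  [false]
2. n1.pre = false  [false]
3. n1.lim = 23  [23]
4. n2.pre = 14  [D.lim - 9]
5. n2.key = 25  [25]
6. n2.off = true  [D.pre == false]
7. n3.live = 3  [C.key + C.pre - 36]
8. n4.live = 22  [22]
9. n5.idx = -5  [terminal]
10. n4.tag = true  [c.idx > -6]
11. n4.acc = 15  [A.live - 7]
12. n3.tag = true  [A₁.tag == true]
13. n3.acc = 8  [A₁.acc + A₀.live - 10]
14. n6.lab = true  [terminal]
15. n7.live = -2  [C.key - 27]
16. n8.pre = -2  [A.live]
17. n8.key = 5  [A.live + 7]
18. n8.off = true  [true]
19. n9.idx = 14  [terminal]
20. n10.idx = 29  [terminal]
21. n8.env = 25  [C.key + c₀.idx + 6]
22. n7.tag = true  [true]
23. n7.acc = 23  [C.env * -1 + 48]
24. n2.env = 24  [C.pre + 10]
25. n1.mk = true  [D.pre == false]
26. n0.fin = "zz"  ["zz"]
27. n0.hot = false  [not D.mk]
28. n0.cnt = -9  [-9]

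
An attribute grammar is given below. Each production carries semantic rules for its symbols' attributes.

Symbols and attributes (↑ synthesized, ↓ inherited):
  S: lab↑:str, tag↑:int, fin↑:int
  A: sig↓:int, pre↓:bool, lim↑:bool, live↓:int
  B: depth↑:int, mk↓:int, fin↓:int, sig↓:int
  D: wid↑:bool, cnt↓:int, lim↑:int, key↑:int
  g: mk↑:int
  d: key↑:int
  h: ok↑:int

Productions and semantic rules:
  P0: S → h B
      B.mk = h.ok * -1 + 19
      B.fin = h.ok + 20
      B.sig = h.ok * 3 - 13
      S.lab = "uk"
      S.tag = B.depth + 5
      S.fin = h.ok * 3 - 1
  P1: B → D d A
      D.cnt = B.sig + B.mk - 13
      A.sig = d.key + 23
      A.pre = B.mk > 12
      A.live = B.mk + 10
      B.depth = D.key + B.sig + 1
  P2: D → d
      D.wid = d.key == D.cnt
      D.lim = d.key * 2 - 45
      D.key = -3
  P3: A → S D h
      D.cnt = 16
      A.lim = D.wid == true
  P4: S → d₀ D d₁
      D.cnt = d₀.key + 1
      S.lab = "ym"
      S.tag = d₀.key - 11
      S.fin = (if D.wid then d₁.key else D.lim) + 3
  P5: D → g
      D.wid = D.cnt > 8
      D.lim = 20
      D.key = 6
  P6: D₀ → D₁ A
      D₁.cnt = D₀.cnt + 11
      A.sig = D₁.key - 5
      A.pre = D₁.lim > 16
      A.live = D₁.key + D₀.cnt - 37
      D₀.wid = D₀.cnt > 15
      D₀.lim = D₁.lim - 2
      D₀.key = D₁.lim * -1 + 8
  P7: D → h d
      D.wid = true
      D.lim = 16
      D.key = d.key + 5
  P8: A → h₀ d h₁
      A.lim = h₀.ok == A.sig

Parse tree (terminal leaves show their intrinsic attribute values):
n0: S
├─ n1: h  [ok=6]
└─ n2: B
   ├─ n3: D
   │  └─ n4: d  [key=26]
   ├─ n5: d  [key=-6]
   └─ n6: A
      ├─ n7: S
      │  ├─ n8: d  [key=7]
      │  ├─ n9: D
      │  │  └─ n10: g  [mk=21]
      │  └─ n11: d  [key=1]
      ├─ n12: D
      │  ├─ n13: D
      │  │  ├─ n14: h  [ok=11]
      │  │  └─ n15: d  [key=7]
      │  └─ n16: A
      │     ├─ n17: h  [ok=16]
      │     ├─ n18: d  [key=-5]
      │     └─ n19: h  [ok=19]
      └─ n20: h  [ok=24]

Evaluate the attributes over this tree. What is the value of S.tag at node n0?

1. n1.ok = 6  [terminal]
2. n2.mk = 13  [h.ok * -1 + 19]
3. n2.fin = 26  [h.ok + 20]
4. n2.sig = 5  [h.ok * 3 - 13]
5. n3.cnt = 5  [B.sig + B.mk - 13]
6. n4.key = 26  [terminal]
7. n3.wid = false  [d.key == D.cnt]
8. n3.lim = 7  [d.key * 2 - 45]
9. n3.key = -3  [-3]
10. n5.key = -6  [terminal]
11. n6.sig = 17  [d.key + 23]
12. n6.pre = true  [B.mk > 12]
13. n6.live = 23  [B.mk + 10]
14. n8.key = 7  [terminal]
15. n9.cnt = 8  [d₀.key + 1]
16. n10.mk = 21  [terminal]
17. n9.wid = false  [D.cnt > 8]
18. n9.lim = 20  [20]
19. n9.key = 6  [6]
20. n11.key = 1  [terminal]
21. n7.lab = "ym"  ["ym"]
22. n7.tag = -4  [d₀.key - 11]
23. n7.fin = 23  [(if D.wid then d₁.key else D.lim) + 3]
24. n12.cnt = 16  [16]
25. n13.cnt = 27  [D₀.cnt + 11]
26. n14.ok = 11  [terminal]
27. n15.key = 7  [terminal]
28. n13.wid = true  [true]
29. n13.lim = 16  [16]
30. n13.key = 12  [d.key + 5]
31. n16.sig = 7  [D₁.key - 5]
32. n16.pre = false  [D₁.lim > 16]
33. n16.live = -9  [D₁.key + D₀.cnt - 37]
34. n17.ok = 16  [terminal]
35. n18.key = -5  [terminal]
36. n19.ok = 19  [terminal]
37. n16.lim = false  [h₀.ok == A.sig]
38. n12.wid = true  [D₀.cnt > 15]
39. n12.lim = 14  [D₁.lim - 2]
40. n12.key = -8  [D₁.lim * -1 + 8]
41. n20.ok = 24  [terminal]
42. n6.lim = true  [D.wid == true]
43. n2.depth = 3  [D.key + B.sig + 1]
44. n0.lab = "uk"  ["uk"]
45. n0.tag = 8  [B.depth + 5]
46. n0.fin = 17  [h.ok * 3 - 1]

8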